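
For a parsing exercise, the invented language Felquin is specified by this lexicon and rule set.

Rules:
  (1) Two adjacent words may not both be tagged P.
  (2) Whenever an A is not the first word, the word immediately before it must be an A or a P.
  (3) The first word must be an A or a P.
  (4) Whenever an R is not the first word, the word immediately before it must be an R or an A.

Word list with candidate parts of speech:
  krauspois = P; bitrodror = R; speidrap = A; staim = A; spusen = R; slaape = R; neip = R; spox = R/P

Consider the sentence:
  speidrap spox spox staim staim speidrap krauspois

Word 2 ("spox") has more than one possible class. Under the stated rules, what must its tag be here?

Candidates per position — 1:speidrap {A}; 2:spox {R,P}; 3:spox {R,P}; 4:staim {A}; 5:staim {A}; 6:speidrap {A}; 7:krauspois {P}.
Position 3: R is ruled out by rule 2; that leaves P.
Position 2: P is ruled out by rule 1; that leaves R.
That leaves exactly one tagging: A R P A A A P.
Checking: rule 1 holds; rule 2 holds; rule 3 holds; rule 4 holds.

R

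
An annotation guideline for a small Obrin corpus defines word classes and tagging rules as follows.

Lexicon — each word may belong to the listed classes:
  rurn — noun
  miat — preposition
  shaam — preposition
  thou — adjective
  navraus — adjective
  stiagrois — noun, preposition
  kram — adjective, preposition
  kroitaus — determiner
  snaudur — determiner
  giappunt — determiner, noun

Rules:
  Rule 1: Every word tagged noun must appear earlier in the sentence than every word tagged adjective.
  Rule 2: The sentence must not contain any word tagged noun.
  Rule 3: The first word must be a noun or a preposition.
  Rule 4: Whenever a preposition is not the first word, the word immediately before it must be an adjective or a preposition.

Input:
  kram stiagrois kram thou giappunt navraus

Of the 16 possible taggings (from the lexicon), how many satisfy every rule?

Candidates per position — 1:kram {adjective,preposition}; 2:stiagrois {noun,preposition}; 3:kram {adjective,preposition}; 4:thou {adjective}; 5:giappunt {determiner,noun}; 6:navraus {adjective}.
There are 16 candidate sequences in total.
The sequences that satisfy every rule: preposition preposition adjective adjective determiner adjective; preposition preposition preposition adjective determiner adjective.
Count = 2.

2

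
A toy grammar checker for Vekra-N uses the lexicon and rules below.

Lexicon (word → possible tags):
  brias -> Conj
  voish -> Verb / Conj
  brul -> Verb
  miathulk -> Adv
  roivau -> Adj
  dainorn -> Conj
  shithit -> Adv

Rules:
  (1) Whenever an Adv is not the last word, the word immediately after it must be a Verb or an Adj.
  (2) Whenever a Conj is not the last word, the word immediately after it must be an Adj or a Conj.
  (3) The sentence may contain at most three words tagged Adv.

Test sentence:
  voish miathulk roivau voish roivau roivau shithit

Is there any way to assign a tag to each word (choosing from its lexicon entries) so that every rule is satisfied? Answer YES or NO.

YES

Candidates per position — 1:voish {Verb,Conj}; 2:miathulk {Adv}; 3:roivau {Adj}; 4:voish {Verb,Conj}; 5:roivau {Adj}; 6:roivau {Adj}; 7:shithit {Adv}.
One satisfying assignment: Verb Adv Adj Conj Adj Adj Adv.
Check: rule 1 satisfied; rule 2 satisfied; rule 3 satisfied.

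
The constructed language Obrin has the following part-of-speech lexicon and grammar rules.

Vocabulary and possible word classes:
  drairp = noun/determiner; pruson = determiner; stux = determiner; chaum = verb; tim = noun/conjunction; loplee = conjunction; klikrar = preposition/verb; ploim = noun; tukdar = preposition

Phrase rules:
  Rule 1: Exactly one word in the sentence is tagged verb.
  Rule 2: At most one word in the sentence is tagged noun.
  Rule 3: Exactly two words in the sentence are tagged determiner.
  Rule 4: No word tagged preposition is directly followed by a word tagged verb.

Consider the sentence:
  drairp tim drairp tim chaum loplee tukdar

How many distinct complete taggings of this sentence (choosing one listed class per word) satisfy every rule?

Candidates per position — 1:drairp {noun,determiner}; 2:tim {noun,conjunction}; 3:drairp {noun,determiner}; 4:tim {noun,conjunction}; 5:chaum {verb}; 6:loplee {conjunction}; 7:tukdar {preposition}.
There are 16 candidate sequences in total.
The sequences that satisfy every rule: determiner noun determiner conjunction verb conjunction preposition; determiner conjunction determiner noun verb conjunction preposition; determiner conjunction determiner conjunction verb conjunction preposition.
Count = 3.

3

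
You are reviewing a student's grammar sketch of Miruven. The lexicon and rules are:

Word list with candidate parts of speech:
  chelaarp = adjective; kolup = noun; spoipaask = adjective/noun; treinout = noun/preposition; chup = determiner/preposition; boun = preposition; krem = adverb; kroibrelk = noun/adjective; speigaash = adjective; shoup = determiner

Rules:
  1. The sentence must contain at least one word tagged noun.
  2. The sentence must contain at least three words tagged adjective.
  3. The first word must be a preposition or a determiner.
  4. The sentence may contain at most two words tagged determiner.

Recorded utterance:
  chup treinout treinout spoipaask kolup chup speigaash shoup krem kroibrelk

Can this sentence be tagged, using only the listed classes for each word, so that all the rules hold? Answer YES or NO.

Candidates per position — 1:chup {determiner,preposition}; 2:treinout {noun,preposition}; 3:treinout {noun,preposition}; 4:spoipaask {adjective,noun}; 5:kolup {noun}; 6:chup {determiner,preposition}; 7:speigaash {adjective}; 8:shoup {determiner}; 9:krem {adverb}; 10:kroibrelk {noun,adjective}.
One satisfying assignment: preposition preposition preposition adjective noun preposition adjective determiner adverb adjective.
Check: rule 1 holds; rule 2 holds; rule 3 holds; rule 4 holds.

YES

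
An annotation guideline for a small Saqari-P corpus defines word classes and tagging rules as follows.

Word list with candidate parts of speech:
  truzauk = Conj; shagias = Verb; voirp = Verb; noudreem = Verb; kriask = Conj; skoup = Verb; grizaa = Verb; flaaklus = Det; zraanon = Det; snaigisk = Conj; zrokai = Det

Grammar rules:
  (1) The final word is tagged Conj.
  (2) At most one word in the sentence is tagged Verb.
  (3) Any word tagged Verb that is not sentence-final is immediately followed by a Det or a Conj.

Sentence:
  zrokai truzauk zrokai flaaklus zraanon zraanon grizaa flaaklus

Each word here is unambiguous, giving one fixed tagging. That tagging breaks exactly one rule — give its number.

Fixed tagging: Det Conj Det Det Det Det Verb Det.
Checking each rule: R1 violated, R2 holds, R3 holds.
Only rule 1 fails.

1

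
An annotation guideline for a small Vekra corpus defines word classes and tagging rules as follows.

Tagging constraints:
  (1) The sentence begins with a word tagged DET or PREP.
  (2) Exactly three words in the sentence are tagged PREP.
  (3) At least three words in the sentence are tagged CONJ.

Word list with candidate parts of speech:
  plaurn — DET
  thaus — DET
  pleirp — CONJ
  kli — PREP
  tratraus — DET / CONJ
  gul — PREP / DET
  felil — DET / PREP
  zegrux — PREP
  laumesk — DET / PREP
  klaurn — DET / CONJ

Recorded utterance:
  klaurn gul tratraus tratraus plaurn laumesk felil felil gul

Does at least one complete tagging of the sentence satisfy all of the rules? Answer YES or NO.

Candidates per position — 1:klaurn {DET,CONJ}; 2:gul {PREP,DET}; 3:tratraus {DET,CONJ}; 4:tratraus {DET,CONJ}; 5:plaurn {DET}; 6:laumesk {DET,PREP}; 7:felil {DET,PREP}; 8:felil {DET,PREP}; 9:gul {PREP,DET}.
Every candidate sequence violates at least one rule; no consistent tagging exists.

NO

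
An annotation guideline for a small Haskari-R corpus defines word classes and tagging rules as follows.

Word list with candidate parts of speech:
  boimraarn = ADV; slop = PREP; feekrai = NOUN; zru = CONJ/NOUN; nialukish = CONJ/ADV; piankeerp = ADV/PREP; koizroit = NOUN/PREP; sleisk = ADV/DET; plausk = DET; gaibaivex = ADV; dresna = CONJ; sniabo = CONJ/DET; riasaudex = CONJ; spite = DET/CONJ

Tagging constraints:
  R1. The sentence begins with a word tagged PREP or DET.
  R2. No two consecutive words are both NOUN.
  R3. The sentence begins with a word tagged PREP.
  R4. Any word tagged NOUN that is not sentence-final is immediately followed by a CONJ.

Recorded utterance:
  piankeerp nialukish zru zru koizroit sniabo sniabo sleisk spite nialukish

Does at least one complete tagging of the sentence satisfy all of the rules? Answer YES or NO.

Candidates per position — 1:piankeerp {ADV,PREP}; 2:nialukish {CONJ,ADV}; 3:zru {CONJ,NOUN}; 4:zru {CONJ,NOUN}; 5:koizroit {NOUN,PREP}; 6:sniabo {CONJ,DET}; 7:sniabo {CONJ,DET}; 8:sleisk {ADV,DET}; 9:spite {DET,CONJ}; 10:nialukish {CONJ,ADV}.
One satisfying assignment: PREP CONJ CONJ CONJ NOUN CONJ DET ADV CONJ CONJ.
Check: rule 1 ok; rule 2 ok; rule 3 ok; rule 4 ok.

YES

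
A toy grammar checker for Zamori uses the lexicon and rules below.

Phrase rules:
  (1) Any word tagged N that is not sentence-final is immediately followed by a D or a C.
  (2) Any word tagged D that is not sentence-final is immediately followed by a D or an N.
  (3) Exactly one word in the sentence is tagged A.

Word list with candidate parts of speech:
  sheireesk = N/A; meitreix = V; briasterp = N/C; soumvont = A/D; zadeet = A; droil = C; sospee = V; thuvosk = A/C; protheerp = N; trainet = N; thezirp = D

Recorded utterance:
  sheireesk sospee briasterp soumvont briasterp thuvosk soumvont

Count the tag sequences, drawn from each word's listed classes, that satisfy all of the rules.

Candidates per position — 1:sheireesk {N,A}; 2:sospee {V}; 3:briasterp {N,C}; 4:soumvont {A,D}; 5:briasterp {N,C}; 6:thuvosk {A,C}; 7:soumvont {A,D}.
There are 64 candidate sequences in total.
The sequences that satisfy every rule: A V N D N C D; A V C D N C D.
Count = 2.

2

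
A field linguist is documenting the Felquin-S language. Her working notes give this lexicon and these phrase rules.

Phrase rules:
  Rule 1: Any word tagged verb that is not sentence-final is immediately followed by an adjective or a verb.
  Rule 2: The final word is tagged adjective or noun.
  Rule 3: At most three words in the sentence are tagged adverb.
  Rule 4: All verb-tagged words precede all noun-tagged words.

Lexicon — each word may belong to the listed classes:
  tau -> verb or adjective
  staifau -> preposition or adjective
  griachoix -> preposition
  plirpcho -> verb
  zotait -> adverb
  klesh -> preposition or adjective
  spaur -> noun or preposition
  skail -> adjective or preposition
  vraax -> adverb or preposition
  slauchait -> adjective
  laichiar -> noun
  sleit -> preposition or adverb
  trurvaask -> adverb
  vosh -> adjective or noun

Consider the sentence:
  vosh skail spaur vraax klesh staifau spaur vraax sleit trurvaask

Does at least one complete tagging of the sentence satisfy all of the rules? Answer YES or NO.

NO

Candidates per position — 1:vosh {adjective,noun}; 2:skail {adjective,preposition}; 3:spaur {noun,preposition}; 4:vraax {adverb,preposition}; 5:klesh {preposition,adjective}; 6:staifau {preposition,adjective}; 7:spaur {noun,preposition}; 8:vraax {adverb,preposition}; 9:sleit {preposition,adverb}; 10:trurvaask {adverb}.
Rule 2 cannot be satisfied by any choice of tags from the lexicon.
So there is no consistent tagging.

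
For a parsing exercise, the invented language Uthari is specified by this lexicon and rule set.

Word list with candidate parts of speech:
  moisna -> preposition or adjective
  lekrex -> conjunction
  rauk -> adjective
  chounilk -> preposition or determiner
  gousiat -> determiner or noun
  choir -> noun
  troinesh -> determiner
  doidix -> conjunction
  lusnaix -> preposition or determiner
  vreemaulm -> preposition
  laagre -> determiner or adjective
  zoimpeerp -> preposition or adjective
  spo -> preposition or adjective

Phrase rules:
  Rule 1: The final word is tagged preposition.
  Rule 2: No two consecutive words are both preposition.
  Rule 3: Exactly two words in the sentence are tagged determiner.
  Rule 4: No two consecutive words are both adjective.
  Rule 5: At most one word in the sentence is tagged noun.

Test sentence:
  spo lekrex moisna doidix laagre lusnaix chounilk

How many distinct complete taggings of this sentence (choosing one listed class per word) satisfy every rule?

4

Candidates per position — 1:spo {preposition,adjective}; 2:lekrex {conjunction}; 3:moisna {preposition,adjective}; 4:doidix {conjunction}; 5:laagre {determiner,adjective}; 6:lusnaix {preposition,determiner}; 7:chounilk {preposition,determiner}.
There are 32 candidate sequences in total.
The sequences that satisfy every rule: preposition conjunction preposition conjunction determiner determiner preposition; preposition conjunction adjective conjunction determiner determiner preposition; adjective conjunction preposition conjunction determiner determiner preposition; adjective conjunction adjective conjunction determiner determiner preposition.
Count = 4.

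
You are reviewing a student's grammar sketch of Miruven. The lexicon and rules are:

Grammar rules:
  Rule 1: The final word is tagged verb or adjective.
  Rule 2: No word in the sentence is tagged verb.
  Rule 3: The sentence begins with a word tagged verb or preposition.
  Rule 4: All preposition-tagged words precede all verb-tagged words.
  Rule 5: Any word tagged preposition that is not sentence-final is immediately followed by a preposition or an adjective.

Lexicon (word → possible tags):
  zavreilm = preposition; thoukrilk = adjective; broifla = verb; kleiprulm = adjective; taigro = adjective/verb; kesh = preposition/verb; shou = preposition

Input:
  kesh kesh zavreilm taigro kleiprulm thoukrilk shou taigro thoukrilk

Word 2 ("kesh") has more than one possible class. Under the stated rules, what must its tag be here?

preposition

Candidates per position — 1:kesh {preposition,verb}; 2:kesh {preposition,verb}; 3:zavreilm {preposition}; 4:taigro {adjective,verb}; 5:kleiprulm {adjective}; 6:thoukrilk {adjective}; 7:shou {preposition}; 8:taigro {adjective,verb}; 9:thoukrilk {adjective}.
If word 1 were verb, no tagging could satisfy rule 2; so word 1 is preposition.
If word 2 were verb, no tagging could satisfy rule 2; so word 2 is preposition.
If word 4 were verb, no tagging could satisfy rule 2; so word 4 is adjective.
If word 8 were verb, no tagging could satisfy rule 2; so word 8 is adjective.
The unique satisfying tagging is: preposition preposition preposition adjective adjective adjective preposition adjective adjective.
Check: rule 1 ✓; rule 2 ✓; rule 3 ✓; rule 4 ✓; rule 5 ✓.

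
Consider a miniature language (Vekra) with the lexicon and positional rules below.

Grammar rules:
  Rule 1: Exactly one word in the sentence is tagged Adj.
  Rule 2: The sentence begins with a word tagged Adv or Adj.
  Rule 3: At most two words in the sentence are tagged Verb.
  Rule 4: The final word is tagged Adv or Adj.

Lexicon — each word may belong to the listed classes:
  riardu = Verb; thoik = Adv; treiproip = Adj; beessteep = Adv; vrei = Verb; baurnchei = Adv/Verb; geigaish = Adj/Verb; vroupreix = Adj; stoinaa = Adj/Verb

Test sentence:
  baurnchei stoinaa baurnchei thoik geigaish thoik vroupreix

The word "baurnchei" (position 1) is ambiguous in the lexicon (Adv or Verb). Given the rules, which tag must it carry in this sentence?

Adv

Candidates per position — 1:baurnchei {Adv,Verb}; 2:stoinaa {Adj,Verb}; 3:baurnchei {Adv,Verb}; 4:thoik {Adv}; 5:geigaish {Adj,Verb}; 6:thoik {Adv}; 7:vroupreix {Adj}.
At position 1, choosing Verb makes rule 2 impossible to satisfy; hence Adv.
At position 2, choosing Adj makes rule 1 impossible to satisfy; hence Verb.
At position 5, choosing Adj makes rule 1 impossible to satisfy; hence Verb.
At position 3, choosing Verb makes rule 3 impossible to satisfy; hence Adv.
The only consistent sequence is: Adv Verb Adv Adv Verb Adv Adj.
Rule-by-rule: rule 1 holds; rule 2 holds; rule 3 holds; rule 4 holds.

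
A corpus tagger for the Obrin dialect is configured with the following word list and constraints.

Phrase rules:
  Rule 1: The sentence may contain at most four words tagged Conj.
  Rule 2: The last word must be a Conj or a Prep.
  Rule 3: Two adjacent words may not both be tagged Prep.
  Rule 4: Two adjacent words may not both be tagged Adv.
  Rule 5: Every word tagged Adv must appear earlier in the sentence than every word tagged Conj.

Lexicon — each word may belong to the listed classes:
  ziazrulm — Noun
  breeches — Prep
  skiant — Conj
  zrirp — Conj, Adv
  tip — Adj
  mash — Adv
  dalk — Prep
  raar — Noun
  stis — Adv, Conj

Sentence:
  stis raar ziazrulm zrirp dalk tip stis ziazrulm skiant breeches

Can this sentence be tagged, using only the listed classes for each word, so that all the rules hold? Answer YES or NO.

YES

Candidates per position — 1:stis {Adv,Conj}; 2:raar {Noun}; 3:ziazrulm {Noun}; 4:zrirp {Conj,Adv}; 5:dalk {Prep}; 6:tip {Adj}; 7:stis {Adv,Conj}; 8:ziazrulm {Noun}; 9:skiant {Conj}; 10:breeches {Prep}.
One satisfying assignment: Adv Noun Noun Conj Prep Adj Conj Noun Conj Prep.
Check: rule 1 satisfied; rule 2 satisfied; rule 3 satisfied; rule 4 satisfied; rule 5 satisfied.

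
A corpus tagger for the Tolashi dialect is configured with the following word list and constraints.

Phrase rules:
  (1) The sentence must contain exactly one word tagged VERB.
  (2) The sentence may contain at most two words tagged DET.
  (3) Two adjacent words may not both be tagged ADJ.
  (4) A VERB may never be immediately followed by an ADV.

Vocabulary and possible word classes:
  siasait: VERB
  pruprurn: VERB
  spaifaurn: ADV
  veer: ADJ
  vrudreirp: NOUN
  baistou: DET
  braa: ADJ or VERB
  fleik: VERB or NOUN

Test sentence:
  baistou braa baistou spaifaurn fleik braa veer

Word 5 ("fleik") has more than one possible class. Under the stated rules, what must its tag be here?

Candidates per position — 1:baistou {DET}; 2:braa {ADJ,VERB}; 3:baistou {DET}; 4:spaifaurn {ADV}; 5:fleik {VERB,NOUN}; 6:braa {ADJ,VERB}; 7:veer {ADJ}.
At position 6, choosing ADJ makes rule 3 impossible to satisfy; hence VERB.
At position 2, choosing VERB makes rule 1 impossible to satisfy; hence ADJ.
At position 5, choosing VERB makes rule 1 impossible to satisfy; hence NOUN.
So the tagging must be: DET ADJ DET ADV NOUN VERB ADJ.
Check: rule 1 ✓; rule 2 ✓; rule 3 ✓; rule 4 ✓.

NOUN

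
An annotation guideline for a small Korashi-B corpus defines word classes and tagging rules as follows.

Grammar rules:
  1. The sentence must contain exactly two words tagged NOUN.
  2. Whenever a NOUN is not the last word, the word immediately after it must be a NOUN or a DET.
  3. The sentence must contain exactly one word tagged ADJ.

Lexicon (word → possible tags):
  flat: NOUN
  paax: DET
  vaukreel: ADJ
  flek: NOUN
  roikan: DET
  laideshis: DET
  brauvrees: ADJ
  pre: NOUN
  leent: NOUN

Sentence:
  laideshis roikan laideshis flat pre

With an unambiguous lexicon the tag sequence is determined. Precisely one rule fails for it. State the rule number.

3

Fixed tagging: DET DET DET NOUN NOUN.
Applying the rules: R1 ✓, R2 ✓, R3 ✗.
Only rule 3 fails.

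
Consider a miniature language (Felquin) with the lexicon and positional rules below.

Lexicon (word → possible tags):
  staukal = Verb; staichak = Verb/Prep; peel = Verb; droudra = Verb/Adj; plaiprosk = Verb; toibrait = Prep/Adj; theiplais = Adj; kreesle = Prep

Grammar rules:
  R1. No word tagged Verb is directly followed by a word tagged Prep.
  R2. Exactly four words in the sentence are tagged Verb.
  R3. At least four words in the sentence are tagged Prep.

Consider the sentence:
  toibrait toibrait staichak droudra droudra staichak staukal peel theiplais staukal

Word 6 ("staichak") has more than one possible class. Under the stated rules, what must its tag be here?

Prep

Candidates per position — 1:toibrait {Prep,Adj}; 2:toibrait {Prep,Adj}; 3:staichak {Verb,Prep}; 4:droudra {Verb,Adj}; 5:droudra {Verb,Adj}; 6:staichak {Verb,Prep}; 7:staukal {Verb}; 8:peel {Verb}; 9:theiplais {Adj}; 10:staukal {Verb}.
Word 1 cannot be Adj — rule 3 would then fail for every completion. It is Prep.
Word 2 cannot be Adj — rule 3 would then fail for every completion. It is Prep.
Word 3 cannot be Verb — rule 3 would then fail for every completion. It is Prep.
Word 6 cannot be Verb — rule 3 would then fail for every completion. It is Prep.
Word 5 cannot be Verb — rule 1 would then fail for every completion. It is Adj.
Word 4 cannot be Adj — rule 2 would then fail for every completion. It is Verb.
The only consistent sequence is: Prep Prep Prep Verb Adj Prep Verb Verb Adj Verb.
Rule-by-rule: rule 1 satisfied; rule 2 satisfied; rule 3 satisfied.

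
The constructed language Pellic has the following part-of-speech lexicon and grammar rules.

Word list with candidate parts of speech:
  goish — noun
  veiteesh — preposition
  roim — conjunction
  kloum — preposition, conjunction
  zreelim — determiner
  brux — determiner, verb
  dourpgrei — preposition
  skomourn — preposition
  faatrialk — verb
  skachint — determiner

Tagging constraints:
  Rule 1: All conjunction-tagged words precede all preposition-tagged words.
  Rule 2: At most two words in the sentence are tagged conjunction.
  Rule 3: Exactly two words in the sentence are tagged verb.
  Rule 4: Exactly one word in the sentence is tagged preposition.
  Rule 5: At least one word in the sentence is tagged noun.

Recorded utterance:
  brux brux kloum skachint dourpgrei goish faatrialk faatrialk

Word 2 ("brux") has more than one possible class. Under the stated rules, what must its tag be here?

determiner

Candidates per position — 1:brux {determiner,verb}; 2:brux {determiner,verb}; 3:kloum {preposition,conjunction}; 4:skachint {determiner}; 5:dourpgrei {preposition}; 6:goish {noun}; 7:faatrialk {verb}; 8:faatrialk {verb}.
Position 1: verb is ruled out by rule 3; that leaves determiner.
Position 2: verb is ruled out by rule 3; that leaves determiner.
Position 3: preposition is ruled out by rule 4; that leaves conjunction.
That leaves exactly one tagging: determiner determiner conjunction determiner preposition noun verb verb.
Checking: rule 1 holds; rule 2 holds; rule 3 holds; rule 4 holds; rule 5 holds.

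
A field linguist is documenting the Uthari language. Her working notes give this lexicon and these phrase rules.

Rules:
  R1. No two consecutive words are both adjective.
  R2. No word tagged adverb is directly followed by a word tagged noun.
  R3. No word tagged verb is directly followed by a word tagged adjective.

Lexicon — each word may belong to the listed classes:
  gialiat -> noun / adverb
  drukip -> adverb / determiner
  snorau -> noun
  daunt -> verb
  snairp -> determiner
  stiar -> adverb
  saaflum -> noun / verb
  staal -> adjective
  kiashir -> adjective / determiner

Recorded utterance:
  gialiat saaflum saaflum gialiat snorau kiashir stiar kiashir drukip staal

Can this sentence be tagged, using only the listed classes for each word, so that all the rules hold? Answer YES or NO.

YES

Candidates per position — 1:gialiat {noun,adverb}; 2:saaflum {noun,verb}; 3:saaflum {noun,verb}; 4:gialiat {noun,adverb}; 5:snorau {noun}; 6:kiashir {adjective,determiner}; 7:stiar {adverb}; 8:kiashir {adjective,determiner}; 9:drukip {adverb,determiner}; 10:staal {adjective}.
One satisfying assignment: noun noun verb noun noun adjective adverb adjective adverb adjective.
Check: rule 1 satisfied; rule 2 satisfied; rule 3 satisfied.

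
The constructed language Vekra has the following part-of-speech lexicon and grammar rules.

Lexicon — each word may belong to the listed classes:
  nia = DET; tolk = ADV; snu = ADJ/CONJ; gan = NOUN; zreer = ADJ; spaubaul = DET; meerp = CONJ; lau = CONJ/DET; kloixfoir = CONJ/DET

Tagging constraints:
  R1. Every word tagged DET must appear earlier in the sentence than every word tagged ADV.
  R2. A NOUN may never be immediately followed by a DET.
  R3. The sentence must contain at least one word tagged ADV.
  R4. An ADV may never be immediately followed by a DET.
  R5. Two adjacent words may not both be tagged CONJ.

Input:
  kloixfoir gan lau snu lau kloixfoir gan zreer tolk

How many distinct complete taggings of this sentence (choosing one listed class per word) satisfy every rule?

6

Candidates per position — 1:kloixfoir {CONJ,DET}; 2:gan {NOUN}; 3:lau {CONJ,DET}; 4:snu {ADJ,CONJ}; 5:lau {CONJ,DET}; 6:kloixfoir {CONJ,DET}; 7:gan {NOUN}; 8:zreer {ADJ}; 9:tolk {ADV}.
There are 32 candidate sequences in total.
Checking each against the rules leaves 6 sequences.
Count = 6.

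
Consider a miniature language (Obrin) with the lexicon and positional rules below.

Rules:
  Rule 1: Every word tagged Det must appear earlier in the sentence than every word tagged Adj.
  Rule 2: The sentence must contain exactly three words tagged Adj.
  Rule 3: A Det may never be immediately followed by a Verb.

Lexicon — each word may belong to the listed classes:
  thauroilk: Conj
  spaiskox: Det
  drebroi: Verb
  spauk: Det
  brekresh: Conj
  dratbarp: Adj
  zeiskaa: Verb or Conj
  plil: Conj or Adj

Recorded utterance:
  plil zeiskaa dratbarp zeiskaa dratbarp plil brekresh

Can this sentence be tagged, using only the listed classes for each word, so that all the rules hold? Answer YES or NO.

Candidates per position — 1:plil {Conj,Adj}; 2:zeiskaa {Verb,Conj}; 3:dratbarp {Adj}; 4:zeiskaa {Verb,Conj}; 5:dratbarp {Adj}; 6:plil {Conj,Adj}; 7:brekresh {Conj}.
One satisfying assignment: Adj Conj Adj Conj Adj Conj Conj.
Rule-by-rule: rule 1 ok; rule 2 ok; rule 3 ok.

YES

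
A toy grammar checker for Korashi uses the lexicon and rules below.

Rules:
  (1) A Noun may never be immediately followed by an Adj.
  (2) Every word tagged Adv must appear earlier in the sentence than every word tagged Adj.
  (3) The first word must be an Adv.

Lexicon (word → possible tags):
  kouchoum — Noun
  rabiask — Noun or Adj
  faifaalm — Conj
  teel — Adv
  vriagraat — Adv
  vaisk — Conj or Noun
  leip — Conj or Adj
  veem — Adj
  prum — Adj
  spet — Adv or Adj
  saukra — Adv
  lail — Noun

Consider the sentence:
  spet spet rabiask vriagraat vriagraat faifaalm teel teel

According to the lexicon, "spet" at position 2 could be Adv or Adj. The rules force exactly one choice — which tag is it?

Adv

Candidates per position — 1:spet {Adv,Adj}; 2:spet {Adv,Adj}; 3:rabiask {Noun,Adj}; 4:vriagraat {Adv}; 5:vriagraat {Adv}; 6:faifaalm {Conj}; 7:teel {Adv}; 8:teel {Adv}.
Position 1: tagging it Adj would leave rule 2 unsatisfiable, so it must be Adv.
Position 2: tagging it Adj would leave rule 2 unsatisfiable, so it must be Adv.
Position 3: tagging it Adj would leave rule 2 unsatisfiable, so it must be Noun.
So the tagging must be: Adv Adv Noun Adv Adv Conj Adv Adv.
Rule-by-rule: rule 1 holds; rule 2 holds; rule 3 holds.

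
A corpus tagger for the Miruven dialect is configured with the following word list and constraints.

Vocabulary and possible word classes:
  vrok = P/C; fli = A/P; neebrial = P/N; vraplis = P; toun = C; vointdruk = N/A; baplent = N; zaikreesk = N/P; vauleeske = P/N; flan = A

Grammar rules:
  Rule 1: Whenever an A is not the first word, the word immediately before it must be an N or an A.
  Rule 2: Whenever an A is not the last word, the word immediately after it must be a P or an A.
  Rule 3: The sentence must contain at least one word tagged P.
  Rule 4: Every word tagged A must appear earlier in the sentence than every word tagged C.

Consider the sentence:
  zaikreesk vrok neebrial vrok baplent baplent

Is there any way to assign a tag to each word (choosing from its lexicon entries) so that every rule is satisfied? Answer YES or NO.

YES

Candidates per position — 1:zaikreesk {N,P}; 2:vrok {P,C}; 3:neebrial {P,N}; 4:vrok {P,C}; 5:baplent {N}; 6:baplent {N}.
One satisfying assignment: N C P P N N.
Check: rule 1 ok; rule 2 ok; rule 3 ok; rule 4 ok.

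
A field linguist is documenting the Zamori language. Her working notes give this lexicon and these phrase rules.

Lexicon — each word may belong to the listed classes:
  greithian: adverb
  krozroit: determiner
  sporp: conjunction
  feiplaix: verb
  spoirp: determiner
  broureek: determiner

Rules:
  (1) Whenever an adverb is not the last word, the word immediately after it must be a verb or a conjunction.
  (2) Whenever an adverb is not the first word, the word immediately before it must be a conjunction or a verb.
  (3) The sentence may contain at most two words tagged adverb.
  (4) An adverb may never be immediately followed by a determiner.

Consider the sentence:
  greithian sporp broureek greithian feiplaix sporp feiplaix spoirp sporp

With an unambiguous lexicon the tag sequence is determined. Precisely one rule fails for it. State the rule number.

2

Fixed tagging: adverb conjunction determiner adverb verb conjunction verb determiner conjunction.
Rule check: R1 pass, R2 fail, R3 pass, R4 pass.
Only rule 2 fails.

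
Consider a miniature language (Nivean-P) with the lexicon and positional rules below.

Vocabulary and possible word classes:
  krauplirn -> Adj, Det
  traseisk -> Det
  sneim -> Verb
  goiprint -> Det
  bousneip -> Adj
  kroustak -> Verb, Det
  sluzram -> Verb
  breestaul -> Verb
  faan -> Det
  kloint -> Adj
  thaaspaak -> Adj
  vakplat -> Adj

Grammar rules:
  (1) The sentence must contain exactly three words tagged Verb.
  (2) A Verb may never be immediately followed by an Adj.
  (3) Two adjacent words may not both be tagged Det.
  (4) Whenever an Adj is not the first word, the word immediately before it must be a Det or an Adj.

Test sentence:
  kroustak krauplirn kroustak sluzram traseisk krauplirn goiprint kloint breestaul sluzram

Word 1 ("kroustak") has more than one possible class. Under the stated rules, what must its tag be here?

Candidates per position — 1:kroustak {Verb,Det}; 2:krauplirn {Adj,Det}; 3:kroustak {Verb,Det}; 4:sluzram {Verb}; 5:traseisk {Det}; 6:krauplirn {Adj,Det}; 7:goiprint {Det}; 8:kloint {Adj}; 9:breestaul {Verb}; 10:sluzram {Verb}.
Word 1 cannot be Verb — rule 1 would then fail for every completion. It is Det.
Word 2 cannot be Det — rule 3 would then fail for every completion. It is Adj.
Word 3 cannot be Verb — rule 1 would then fail for every completion. It is Det.
Word 6 cannot be Det — rule 3 would then fail for every completion. It is Adj.
The only consistent sequence is: Det Adj Det Verb Det Adj Det Adj Verb Verb.
Checking: rule 1 ok; rule 2 ok; rule 3 ok; rule 4 ok.

Det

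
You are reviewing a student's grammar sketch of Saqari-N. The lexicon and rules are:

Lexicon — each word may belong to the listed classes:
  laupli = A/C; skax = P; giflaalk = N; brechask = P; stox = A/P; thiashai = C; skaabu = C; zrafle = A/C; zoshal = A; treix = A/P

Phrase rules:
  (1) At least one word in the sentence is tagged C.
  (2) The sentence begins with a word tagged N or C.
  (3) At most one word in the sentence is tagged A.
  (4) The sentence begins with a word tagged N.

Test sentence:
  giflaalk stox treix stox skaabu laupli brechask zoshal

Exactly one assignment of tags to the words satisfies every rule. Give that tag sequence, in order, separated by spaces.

Candidates per position — 1:giflaalk {N}; 2:stox {A,P}; 3:treix {A,P}; 4:stox {A,P}; 5:skaabu {C}; 6:laupli {A,C}; 7:brechask {P}; 8:zoshal {A}.
Position 2: A is ruled out by rule 3; that leaves P.
Position 3: A is ruled out by rule 3; that leaves P.
Position 4: A is ruled out by rule 3; that leaves P.
Position 6: A is ruled out by rule 3; that leaves C.
The only consistent sequence is: N P P P C C P A.
Checking: rule 1 ✓; rule 2 ✓; rule 3 ✓; rule 4 ✓.

N P P P C C P A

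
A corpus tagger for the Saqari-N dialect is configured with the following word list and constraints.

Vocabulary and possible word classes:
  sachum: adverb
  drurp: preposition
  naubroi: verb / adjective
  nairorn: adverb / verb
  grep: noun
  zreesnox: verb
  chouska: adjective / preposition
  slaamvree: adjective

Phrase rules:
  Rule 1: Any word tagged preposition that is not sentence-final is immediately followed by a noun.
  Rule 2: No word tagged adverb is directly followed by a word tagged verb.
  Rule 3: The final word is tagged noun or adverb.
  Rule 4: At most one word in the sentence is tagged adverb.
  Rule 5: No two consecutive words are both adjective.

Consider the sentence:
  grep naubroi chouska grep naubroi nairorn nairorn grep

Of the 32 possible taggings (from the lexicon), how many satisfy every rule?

12

Candidates per position — 1:grep {noun}; 2:naubroi {verb,adjective}; 3:chouska {adjective,preposition}; 4:grep {noun}; 5:naubroi {verb,adjective}; 6:nairorn {adverb,verb}; 7:nairorn {adverb,verb}; 8:grep {noun}.
There are 32 candidate sequences in total.
Checking each against the rules leaves 12 sequences.
Count = 12.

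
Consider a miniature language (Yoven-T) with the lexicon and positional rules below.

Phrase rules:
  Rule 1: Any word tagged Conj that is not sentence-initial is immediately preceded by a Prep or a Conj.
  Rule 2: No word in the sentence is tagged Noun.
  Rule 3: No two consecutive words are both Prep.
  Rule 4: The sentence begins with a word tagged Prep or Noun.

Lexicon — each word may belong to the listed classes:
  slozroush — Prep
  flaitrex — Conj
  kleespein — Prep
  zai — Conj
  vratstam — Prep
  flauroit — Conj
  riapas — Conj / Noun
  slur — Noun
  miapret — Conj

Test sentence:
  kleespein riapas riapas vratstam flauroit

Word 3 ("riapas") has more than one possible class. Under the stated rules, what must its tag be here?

Candidates per position — 1:kleespein {Prep}; 2:riapas {Conj,Noun}; 3:riapas {Conj,Noun}; 4:vratstam {Prep}; 5:flauroit {Conj}.
If word 2 were Noun, no tagging could satisfy rule 2; so word 2 is Conj.
If word 3 were Noun, no tagging could satisfy rule 2; so word 3 is Conj.
That leaves exactly one tagging: Prep Conj Conj Prep Conj.
Check: rule 1 ✓; rule 2 ✓; rule 3 ✓; rule 4 ✓.

Conj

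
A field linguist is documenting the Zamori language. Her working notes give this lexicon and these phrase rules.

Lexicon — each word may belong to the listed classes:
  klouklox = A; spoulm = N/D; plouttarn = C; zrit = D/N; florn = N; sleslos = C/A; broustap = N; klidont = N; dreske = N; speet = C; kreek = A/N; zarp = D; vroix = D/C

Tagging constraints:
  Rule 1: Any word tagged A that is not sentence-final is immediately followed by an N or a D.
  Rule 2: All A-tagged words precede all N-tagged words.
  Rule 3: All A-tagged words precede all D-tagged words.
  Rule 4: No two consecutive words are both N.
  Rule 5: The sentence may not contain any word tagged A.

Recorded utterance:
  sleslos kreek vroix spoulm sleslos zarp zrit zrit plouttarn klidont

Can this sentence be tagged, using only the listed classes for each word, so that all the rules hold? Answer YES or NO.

YES

Candidates per position — 1:sleslos {C,A}; 2:kreek {A,N}; 3:vroix {D,C}; 4:spoulm {N,D}; 5:sleslos {C,A}; 6:zarp {D}; 7:zrit {D,N}; 8:zrit {D,N}; 9:plouttarn {C}; 10:klidont {N}.
One satisfying assignment: C N C D C D N D C N.
Check: rule 1 ok; rule 2 ok; rule 3 ok; rule 4 ok; rule 5 ok.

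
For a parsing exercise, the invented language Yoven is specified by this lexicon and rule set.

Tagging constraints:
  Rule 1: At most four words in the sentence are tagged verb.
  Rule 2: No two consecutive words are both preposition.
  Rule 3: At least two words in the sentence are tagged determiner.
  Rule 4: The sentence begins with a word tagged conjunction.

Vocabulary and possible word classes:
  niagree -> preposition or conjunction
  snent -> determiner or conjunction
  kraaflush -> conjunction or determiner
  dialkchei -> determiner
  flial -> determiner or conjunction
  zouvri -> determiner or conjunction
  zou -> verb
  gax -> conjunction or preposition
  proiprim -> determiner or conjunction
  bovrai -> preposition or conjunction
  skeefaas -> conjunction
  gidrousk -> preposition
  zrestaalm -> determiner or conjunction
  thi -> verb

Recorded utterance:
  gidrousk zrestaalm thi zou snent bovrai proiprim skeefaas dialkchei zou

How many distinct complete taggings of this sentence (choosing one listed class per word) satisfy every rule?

0

Candidates per position — 1:gidrousk {preposition}; 2:zrestaalm {determiner,conjunction}; 3:thi {verb}; 4:zou {verb}; 5:snent {determiner,conjunction}; 6:bovrai {preposition,conjunction}; 7:proiprim {determiner,conjunction}; 8:skeefaas {conjunction}; 9:dialkchei {determiner}; 10:zou {verb}.
There are 16 candidate sequences in total.
Rule 4 cannot be satisfied by any choice of tags from the lexicon.
So there is no consistent tagging.
Count = 0.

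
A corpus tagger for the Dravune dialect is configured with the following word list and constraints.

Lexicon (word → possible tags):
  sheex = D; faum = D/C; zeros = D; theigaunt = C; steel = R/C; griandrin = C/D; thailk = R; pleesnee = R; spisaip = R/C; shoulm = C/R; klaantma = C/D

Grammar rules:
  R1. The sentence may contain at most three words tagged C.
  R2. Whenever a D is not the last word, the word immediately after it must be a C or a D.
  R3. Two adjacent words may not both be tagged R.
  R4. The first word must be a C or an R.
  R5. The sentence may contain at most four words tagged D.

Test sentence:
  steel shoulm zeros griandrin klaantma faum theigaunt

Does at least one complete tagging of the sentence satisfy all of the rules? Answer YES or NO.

YES

Candidates per position — 1:steel {R,C}; 2:shoulm {C,R}; 3:zeros {D}; 4:griandrin {C,D}; 5:klaantma {C,D}; 6:faum {D,C}; 7:theigaunt {C}.
One satisfying assignment: R C D D D C C.
Check: rule 1 holds; rule 2 holds; rule 3 holds; rule 4 holds; rule 5 holds.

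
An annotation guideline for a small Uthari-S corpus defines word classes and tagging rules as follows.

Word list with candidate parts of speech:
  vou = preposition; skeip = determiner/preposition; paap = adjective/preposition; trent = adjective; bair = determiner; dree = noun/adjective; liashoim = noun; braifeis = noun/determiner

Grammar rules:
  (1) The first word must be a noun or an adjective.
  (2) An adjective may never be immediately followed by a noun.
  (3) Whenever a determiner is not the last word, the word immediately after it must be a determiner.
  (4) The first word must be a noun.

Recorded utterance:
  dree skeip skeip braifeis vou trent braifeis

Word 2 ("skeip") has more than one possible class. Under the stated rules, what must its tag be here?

preposition

Candidates per position — 1:dree {noun,adjective}; 2:skeip {determiner,preposition}; 3:skeip {determiner,preposition}; 4:braifeis {noun,determiner}; 5:vou {preposition}; 6:trent {adjective}; 7:braifeis {noun,determiner}.
Position 1: tagging it adjective would leave rule 4 unsatisfiable, so it must be noun.
Position 2: tagging it determiner would leave rule 3 unsatisfiable, so it must be preposition.
Position 3: tagging it determiner would leave rule 3 unsatisfiable, so it must be preposition.
Position 4: tagging it determiner would leave rule 3 unsatisfiable, so it must be noun.
Position 7: tagging it noun would leave rule 2 unsatisfiable, so it must be determiner.
That leaves exactly one tagging: noun preposition preposition noun preposition adjective determiner.
Check: rule 1 ✓; rule 2 ✓; rule 3 ✓; rule 4 ✓.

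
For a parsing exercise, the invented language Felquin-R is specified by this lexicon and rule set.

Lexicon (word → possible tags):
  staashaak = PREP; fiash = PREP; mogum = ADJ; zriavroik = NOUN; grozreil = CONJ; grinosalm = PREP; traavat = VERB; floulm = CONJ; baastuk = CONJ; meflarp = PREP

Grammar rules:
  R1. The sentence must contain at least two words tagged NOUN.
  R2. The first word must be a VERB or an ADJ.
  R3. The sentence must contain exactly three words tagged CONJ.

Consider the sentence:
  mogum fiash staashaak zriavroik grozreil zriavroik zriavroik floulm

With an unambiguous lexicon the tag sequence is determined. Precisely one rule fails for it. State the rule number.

3

Fixed tagging: ADJ PREP PREP NOUN CONJ NOUN NOUN CONJ.
Rule check: R1 holds, R2 holds, R3 violated.
Only rule 3 fails.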